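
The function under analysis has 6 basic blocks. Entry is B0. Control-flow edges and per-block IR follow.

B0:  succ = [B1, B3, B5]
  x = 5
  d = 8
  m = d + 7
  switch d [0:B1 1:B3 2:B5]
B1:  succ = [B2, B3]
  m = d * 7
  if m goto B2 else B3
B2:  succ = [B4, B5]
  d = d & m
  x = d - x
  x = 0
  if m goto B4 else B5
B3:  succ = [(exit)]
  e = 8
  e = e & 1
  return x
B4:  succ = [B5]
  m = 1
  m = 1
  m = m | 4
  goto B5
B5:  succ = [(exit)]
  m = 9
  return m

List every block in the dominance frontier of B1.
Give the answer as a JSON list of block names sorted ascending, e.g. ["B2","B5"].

Answer: ["B3", "B5"]

Derivation:
idom tree: B1←B0 B2←B1 B3←B0 B4←B2 B5←B0
Join-block Dom:
  B3: preds {B0,B1}: {B0} ∩ {B0,B1} = {B0}; idom=B0
  B5: preds {B0,B2,B4}: {B0} ∩ {B0,B1,B2} ∩ {B0,B1,B2,B4} = {B0}; idom=B0

Frontier:
  B3←B0: walk · to B0
  B3←B1: walk B1 to B0
  B5←B0: walk · to B0
  B5←B2: walk B2→B1 to B0
  B5←B4: walk B4→B2→B1 to B0
  B0 → ∅
  B1 → {B3,B5}
  B2 → {B5}
  B3 → ∅
  B4 → {B5}
  B5 → ∅

DF(B1) = ["B3", "B5"]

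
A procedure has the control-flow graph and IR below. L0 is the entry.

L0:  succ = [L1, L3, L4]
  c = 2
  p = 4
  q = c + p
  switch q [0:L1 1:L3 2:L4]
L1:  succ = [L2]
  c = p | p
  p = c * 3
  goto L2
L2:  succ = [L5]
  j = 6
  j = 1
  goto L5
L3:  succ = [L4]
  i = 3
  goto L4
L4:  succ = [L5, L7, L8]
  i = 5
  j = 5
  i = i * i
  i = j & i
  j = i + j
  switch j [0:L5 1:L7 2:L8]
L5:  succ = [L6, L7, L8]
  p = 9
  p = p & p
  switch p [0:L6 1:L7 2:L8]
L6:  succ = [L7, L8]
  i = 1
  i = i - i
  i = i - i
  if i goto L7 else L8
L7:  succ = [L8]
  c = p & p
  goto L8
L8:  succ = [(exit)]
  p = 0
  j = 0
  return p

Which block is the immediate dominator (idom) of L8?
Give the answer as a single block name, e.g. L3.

Answer: L0

Analysis:
idom tree: L1←L0 L2←L1 L3←L0 L4←L0 L5←L0 L6←L5 L7←L0 L8←L0
Dom at joins:
  L4: preds {L0,L3}: {L0} ∩ {L0,L3} = {L0}; idom=L0
  L5: preds {L2,L4}: {L0,L1,L2} ∩ {L0,L4} = {L0}; idom=L0
  L7: preds {L4,L5,L6}: {L0,L4} ∩ {L0,L5} ∩ {L0,L5,L6} = {L0}; idom=L0
  L8: preds {L4,L5,L6,L7}: {L0,L4} ∩ {L0,L5} ∩ {L0,L5,L6} ∩ {L0,L7} = {L0}; idom=L0

idom(L8) = L0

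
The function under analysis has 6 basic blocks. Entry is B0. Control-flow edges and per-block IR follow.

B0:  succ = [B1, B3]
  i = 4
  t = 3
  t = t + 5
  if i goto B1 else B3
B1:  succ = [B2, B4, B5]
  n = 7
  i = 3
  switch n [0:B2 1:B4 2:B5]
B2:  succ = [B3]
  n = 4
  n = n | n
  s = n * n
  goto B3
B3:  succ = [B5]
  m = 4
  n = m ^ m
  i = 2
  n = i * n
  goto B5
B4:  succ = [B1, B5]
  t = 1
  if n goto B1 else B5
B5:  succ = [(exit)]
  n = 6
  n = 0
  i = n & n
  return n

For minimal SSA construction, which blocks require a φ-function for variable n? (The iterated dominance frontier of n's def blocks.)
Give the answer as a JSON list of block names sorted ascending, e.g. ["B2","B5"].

Answer: ["B1", "B3", "B5"]

Working:
idom tree: B1←B0 B2←B1 B3←B0 B4←B1 B5←B0
Join-block Dom:
  B1: preds {B0,B4}: {B0} ∩ {B0,B1,B4} = {B0}; idom=B0
  B3: preds {B0,B2}: {B0} ∩ {B0,B1,B2} = {B0}; idom=B0
  B5: preds {B1,B3,B4}: {B0,B1} ∩ {B0,B3} ∩ {B0,B1,B4} = {B0}; idom=B0

DF walk-up:
  B1←B0: walk · to B0
  B1←B4: walk B4→B1 to B0
  B3←B0: walk · to B0
  B3←B2: walk B2→B1 to B0
  B5←B1: walk B1 to B0
  B5←B3: walk B3 to B0
  B5←B4: walk B4→B1 to B0
  B0: DF=∅
  B1: DF={B1,B3,B5}
  B2: DF={B3}
  B3: DF={B5}
  B4: DF={B1,B5}
  B5: DF=∅

φ for n: defs {B1,B2,B3,B5}
  DF⁺ = {B1,B3,B5}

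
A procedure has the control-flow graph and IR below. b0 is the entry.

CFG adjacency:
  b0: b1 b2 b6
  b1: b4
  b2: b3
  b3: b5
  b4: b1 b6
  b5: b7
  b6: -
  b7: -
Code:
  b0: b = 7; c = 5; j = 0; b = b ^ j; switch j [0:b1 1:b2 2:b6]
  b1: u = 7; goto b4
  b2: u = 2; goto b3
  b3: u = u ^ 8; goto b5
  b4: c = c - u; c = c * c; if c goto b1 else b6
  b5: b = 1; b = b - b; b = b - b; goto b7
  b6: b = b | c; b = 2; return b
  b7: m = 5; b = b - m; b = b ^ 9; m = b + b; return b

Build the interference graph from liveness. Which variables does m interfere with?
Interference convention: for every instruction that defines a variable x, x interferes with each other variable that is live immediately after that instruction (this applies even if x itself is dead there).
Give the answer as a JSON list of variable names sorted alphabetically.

def/use:
  b0 def {b,c,j} use ∅
  b1 def {u} use ∅
  b2 def {u} use ∅
  b3 def {u} use {u}
  b4 def {c} use {c,u}
  b5 def {b} use ∅
  b6 def {b} use {b,c}
  b7 def {b,m} use {b}

Liveness:
  b0 li=∅ lo={b,c}
  b1 li={b,c} lo={b,c,u}
  b2 li=∅ lo={u}
  b3 li={u} lo=∅
  b4 li={b,c,u} lo={b,c}
  b5 li=∅ lo={b}
  b6 li={b,c} lo=∅
  b7 li={b} lo=∅

Interfere edges:
  b: {c,j,m,u}
  c: {b,j,u}
  j: {b,c}
  m: {b}
  u: {b,c}

N(m) = ["b"]

Answer: ["b"]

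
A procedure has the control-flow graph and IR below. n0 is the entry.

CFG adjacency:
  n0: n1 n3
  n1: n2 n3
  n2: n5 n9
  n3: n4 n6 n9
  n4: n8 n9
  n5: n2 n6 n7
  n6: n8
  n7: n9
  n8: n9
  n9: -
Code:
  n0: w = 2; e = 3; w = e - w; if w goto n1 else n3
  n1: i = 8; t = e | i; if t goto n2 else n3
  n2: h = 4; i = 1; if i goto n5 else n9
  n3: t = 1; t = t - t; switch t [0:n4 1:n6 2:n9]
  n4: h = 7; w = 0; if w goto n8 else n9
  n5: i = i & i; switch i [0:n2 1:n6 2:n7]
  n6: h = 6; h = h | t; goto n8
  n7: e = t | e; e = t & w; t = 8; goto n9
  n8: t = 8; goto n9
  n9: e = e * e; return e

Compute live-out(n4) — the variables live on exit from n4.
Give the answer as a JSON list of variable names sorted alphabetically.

Answer: ["e"]

Working:
Per-block:
  n0 def {e,w} use ∅
  n1 def {i,t} use {e}
  n2 def {h,i} use ∅
  n3 def {t} use ∅
  n4 def {h,w} use ∅
  n5 def {i} use {i}
  n6 def {h} use {t}
  n7 def {e,t} use {e,t,w}
  n8 def {t} use ∅
  n9 def {e} use {e}

Liveness:
  n0 li=∅ lo={e,w}
  n1 li={e,w} lo={e,t,w}
  n2 li={e,t,w} lo={e,i,t,w}
  n3 li={e} lo={e,t}
  n4 li={e} lo={e}
  n5 li={e,i,t,w} lo={e,t,w}
  n6 li={e,t} lo={e}
  n7 li={e,t,w} lo={e}
  n8 li={e} lo={e}
  n9 li={e} lo=∅

live-out(n4) = ["e"]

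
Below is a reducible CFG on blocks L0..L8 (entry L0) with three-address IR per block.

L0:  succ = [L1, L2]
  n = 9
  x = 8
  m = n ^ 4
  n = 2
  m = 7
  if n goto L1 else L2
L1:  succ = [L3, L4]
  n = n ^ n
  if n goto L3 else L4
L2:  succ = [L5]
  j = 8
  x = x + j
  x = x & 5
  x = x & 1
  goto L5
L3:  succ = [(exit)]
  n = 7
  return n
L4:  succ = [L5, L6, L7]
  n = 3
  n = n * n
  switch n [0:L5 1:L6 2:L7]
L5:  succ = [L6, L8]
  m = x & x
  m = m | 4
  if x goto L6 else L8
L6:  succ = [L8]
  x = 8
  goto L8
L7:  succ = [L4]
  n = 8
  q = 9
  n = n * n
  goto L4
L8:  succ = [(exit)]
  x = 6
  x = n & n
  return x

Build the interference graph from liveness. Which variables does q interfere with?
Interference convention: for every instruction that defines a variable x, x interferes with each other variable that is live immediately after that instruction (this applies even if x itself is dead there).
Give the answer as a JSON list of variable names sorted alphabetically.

Answer: ["n", "x"]

Analysis:
Per-block:
  L0: {m,n,x} / ∅
  L1: {n} / {n}
  L2: {j,x} / {x}
  L3: {n} / ∅
  L4: {n} / ∅
  L5: {m} / {x}
  L6: {x} / ∅
  L7: {n,q} / ∅
  L8: {x} / {n}

Backward fixpoint:
  L0 li=∅ lo={n,x}
  L1 li={n,x} lo={x}
  L2 li={n,x} lo={n,x}
  L3 li=∅ lo=∅
  L4 li={x} lo={n,x}
  L5 li={n,x} lo={n}
  L6 li={n} lo={n}
  L7 li={x} lo={x}
  L8 li={n} lo=∅

Interference:
  j↔{n,x}
  m↔{n,x}
  n↔{j,m,q,x}
  q↔{n,x}
  x↔{j,m,n,q}

N(q) = ["n", "x"]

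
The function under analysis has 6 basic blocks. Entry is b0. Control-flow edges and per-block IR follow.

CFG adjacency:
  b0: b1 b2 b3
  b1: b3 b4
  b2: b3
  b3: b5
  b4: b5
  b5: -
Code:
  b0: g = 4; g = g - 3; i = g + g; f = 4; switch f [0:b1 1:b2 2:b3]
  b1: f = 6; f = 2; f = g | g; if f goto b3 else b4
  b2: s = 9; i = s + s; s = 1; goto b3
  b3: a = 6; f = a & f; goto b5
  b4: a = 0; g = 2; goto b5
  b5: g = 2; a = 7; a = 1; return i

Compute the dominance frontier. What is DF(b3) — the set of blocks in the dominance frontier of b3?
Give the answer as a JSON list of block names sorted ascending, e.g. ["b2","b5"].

idom tree: b1←b0 b2←b0 b3←b0 b4←b1 b5←b0
Dom at joins:
  b3: preds {b0,b1,b2}: {b0} ∩ {b0,b1} ∩ {b0,b2} = {b0}; idom=b0
  b5: preds {b3,b4}: {b0,b3} ∩ {b0,b1,b4} = {b0}; idom=b0

DF derivation:
  join b3 pred b0: · stop@b0
  join b3 pred b1: b1 stop@b0
  join b3 pred b2: b2 stop@b0
  join b5 pred b3: b3 stop@b0
  join b5 pred b4: b4→b1 stop@b0
  b0: DF=∅
  b1: DF={b3,b5}
  b2: DF={b3}
  b3: DF={b5}
  b4: DF={b5}
  b5: DF=∅

DF(b3) = ["b5"]

Answer: ["b5"]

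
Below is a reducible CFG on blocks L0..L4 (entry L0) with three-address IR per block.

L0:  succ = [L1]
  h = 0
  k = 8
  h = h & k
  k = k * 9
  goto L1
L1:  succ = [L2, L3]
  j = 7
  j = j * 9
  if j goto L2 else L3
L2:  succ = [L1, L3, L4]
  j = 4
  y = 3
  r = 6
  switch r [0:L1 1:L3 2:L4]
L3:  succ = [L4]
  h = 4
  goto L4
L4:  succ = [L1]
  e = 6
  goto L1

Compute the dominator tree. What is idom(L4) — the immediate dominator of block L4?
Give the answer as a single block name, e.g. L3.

idom tree: L1←L0 L2←L1 L3←L1 L4←L1
Dom at joins:
  L1: preds {L0,L2,L4}: {L0} ∩ {L0,L1,L2} ∩ {L0,L1,L4} = {L0}; idom=L0
  L3: preds {L1,L2}: {L0,L1} ∩ {L0,L1,L2} = {L0,L1}; idom=L1
  L4: preds {L2,L3}: {L0,L1,L2} ∩ {L0,L1,L3} = {L0,L1}; idom=L1

idom(L4) = L1

Answer: L1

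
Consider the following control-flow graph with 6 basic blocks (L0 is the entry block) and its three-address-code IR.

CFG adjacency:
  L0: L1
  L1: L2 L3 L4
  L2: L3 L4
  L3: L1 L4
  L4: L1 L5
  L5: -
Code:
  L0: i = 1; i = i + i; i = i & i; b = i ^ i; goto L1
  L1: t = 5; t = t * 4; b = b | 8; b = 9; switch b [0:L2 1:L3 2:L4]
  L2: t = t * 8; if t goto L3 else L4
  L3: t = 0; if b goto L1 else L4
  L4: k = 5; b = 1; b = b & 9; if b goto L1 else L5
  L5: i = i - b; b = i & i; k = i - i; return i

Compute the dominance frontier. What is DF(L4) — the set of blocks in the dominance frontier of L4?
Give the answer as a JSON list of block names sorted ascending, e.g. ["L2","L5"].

Answer: ["L1"]

Analysis:
idom tree: L1←L0 L2←L1 L3←L1 L4←L1 L5←L4
Join-block Dom:
  L1: preds {L0,L3,L4}: {L0} ∩ {L0,L1,L3} ∩ {L0,L1,L4} = {L0}; idom=L0
  L3: preds {L1,L2}: {L0,L1} ∩ {L0,L1,L2} = {L0,L1}; idom=L1
  L4: preds {L1,L2,L3}: {L0,L1} ∩ {L0,L1,L2} ∩ {L0,L1,L3} = {L0,L1}; idom=L1

DF walk-up:
  L1←L0: walk · to L0
  L1←L3: walk L3→L1 to L0
  L1←L4: walk L4→L1 to L0
  L3←L1: walk · to L1
  L3←L2: walk L2 to L1
  L4←L1: walk · to L1
  L4←L2: walk L2 to L1
  L4←L3: walk L3 to L1
  L0 → ∅
  L1 → {L1}
  L2 → {L3,L4}
  L3 → {L1,L4}
  L4 → {L1}
  L5 → ∅

DF(L4) = ["L1"]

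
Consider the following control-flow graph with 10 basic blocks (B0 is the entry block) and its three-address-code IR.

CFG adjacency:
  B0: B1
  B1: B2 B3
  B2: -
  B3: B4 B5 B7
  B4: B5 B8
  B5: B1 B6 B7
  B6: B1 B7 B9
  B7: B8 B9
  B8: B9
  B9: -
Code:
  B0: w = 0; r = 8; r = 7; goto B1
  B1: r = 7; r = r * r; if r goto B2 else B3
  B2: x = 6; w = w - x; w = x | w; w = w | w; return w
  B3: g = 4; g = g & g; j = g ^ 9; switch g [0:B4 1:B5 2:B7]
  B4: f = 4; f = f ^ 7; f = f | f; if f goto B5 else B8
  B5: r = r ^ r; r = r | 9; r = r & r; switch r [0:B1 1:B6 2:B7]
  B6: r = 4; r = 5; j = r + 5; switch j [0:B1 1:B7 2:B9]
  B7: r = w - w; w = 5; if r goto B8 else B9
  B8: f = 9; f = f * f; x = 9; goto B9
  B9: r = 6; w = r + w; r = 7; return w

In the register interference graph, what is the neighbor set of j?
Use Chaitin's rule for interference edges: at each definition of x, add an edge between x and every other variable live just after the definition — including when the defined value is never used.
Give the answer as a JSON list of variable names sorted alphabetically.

Per-block:
  B0 def {r,w} use ∅
  B1 def {r} use ∅
  B2 def {w,x} use {w}
  B3 def {g,j} use ∅
  B4 def {f} use ∅
  B5 def {r} use {r}
  B6 def {j,r} use ∅
  B7 def {r,w} use {w}
  B8 def {f,x} use ∅
  B9 def {r,w} use {w}

Backward fixpoint:
  B0: in=∅ out={w}
  B1: in={w} out={r,w}
  B2: in={w} out=∅
  B3: in={r,w} out={r,w}
  B4: in={r,w} out={r,w}
  B5: in={r,w} out={w}
  B6: in={w} out={w}
  B7: in={w} out={w}
  B8: in={w} out={w}
  B9: in={w} out=∅

Conflict graph:
  f — {r,w}
  g — {j,r,w}
  j — {g,r,w}
  r — {f,g,j,w}
  w — {f,g,j,r,x}
  x — {w}

N(j) = ["g", "r", "w"]

Answer: ["g", "r", "w"]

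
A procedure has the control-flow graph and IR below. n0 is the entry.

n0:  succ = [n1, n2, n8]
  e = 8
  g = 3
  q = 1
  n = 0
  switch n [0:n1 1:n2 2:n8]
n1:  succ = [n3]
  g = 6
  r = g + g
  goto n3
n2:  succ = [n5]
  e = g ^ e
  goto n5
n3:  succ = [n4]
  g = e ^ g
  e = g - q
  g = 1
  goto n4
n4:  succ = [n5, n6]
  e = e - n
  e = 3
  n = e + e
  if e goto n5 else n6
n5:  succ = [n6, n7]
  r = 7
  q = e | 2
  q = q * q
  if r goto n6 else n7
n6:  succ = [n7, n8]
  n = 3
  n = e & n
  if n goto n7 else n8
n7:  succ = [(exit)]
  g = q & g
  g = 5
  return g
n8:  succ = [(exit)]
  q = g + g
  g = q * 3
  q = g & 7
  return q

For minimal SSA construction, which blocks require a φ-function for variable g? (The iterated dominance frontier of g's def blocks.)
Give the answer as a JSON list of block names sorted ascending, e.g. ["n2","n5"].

Answer: ["n5", "n6", "n7", "n8"]

Working:
idom tree: n1←n0 n2←n0 n3←n1 n4←n3 n5←n0 n6←n0 n7←n0 n8←n0
Join-block Dom:
  n5: preds {n2,n4}: {n0,n2} ∩ {n0,n1,n3,n4} = {n0}; idom=n0
  n6: preds {n4,n5}: {n0,n1,n3,n4} ∩ {n0,n5} = {n0}; idom=n0
  n7: preds {n5,n6}: {n0,n5} ∩ {n0,n6} = {n0}; idom=n0
  n8: preds {n0,n6}: {n0} ∩ {n0,n6} = {n0}; idom=n0

DF derivation:
  join n5 pred n2: n2 stop@n0
  join n5 pred n4: n4→n3→n1 stop@n0
  join n6 pred n4: n4→n3→n1 stop@n0
  join n6 pred n5: n5 stop@n0
  join n7 pred n5: n5 stop@n0
  join n7 pred n6: n6 stop@n0
  join n8 pred n0: · stop@n0
  join n8 pred n6: n6 stop@n0
  n0: DF=∅
  n1: DF={n5,n6}
  n2: DF={n5}
  n3: DF={n5,n6}
  n4: DF={n5,n6}
  n5: DF={n6,n7}
  n6: DF={n7,n8}
  n7: DF=∅
  n8: DF=∅

φ for g: defs {n0,n1,n3,n7,n8}
  DF⁺ = {n5,n6,n7,n8}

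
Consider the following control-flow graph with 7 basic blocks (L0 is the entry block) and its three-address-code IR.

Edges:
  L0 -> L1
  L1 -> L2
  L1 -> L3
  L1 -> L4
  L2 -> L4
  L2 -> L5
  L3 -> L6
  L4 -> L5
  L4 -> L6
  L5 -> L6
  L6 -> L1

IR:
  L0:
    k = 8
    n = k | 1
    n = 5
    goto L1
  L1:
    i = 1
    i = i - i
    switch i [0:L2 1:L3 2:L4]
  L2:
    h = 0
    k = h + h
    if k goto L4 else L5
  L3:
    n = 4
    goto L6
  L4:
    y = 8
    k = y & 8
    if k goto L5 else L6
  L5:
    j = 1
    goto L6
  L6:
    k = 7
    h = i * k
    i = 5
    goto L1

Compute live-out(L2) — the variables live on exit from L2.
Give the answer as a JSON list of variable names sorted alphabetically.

Block summaries:
  L0: def={k,n} ue=∅
  L1: def={i} ue=∅
  L2: def={h,k} ue=∅
  L3: def={n} ue=∅
  L4: def={k,y} ue=∅
  L5: def={j} ue=∅
  L6: def={h,i,k} ue={i}

Backward fixpoint:
  L0 li=∅ lo=∅
  L1 li=∅ lo={i}
  L2 li={i} lo={i}
  L3 li={i} lo={i}
  L4 li={i} lo={i}
  L5 li={i} lo={i}
  L6 li={i} lo=∅

live-out(L2) = ["i"]

Answer: ["i"]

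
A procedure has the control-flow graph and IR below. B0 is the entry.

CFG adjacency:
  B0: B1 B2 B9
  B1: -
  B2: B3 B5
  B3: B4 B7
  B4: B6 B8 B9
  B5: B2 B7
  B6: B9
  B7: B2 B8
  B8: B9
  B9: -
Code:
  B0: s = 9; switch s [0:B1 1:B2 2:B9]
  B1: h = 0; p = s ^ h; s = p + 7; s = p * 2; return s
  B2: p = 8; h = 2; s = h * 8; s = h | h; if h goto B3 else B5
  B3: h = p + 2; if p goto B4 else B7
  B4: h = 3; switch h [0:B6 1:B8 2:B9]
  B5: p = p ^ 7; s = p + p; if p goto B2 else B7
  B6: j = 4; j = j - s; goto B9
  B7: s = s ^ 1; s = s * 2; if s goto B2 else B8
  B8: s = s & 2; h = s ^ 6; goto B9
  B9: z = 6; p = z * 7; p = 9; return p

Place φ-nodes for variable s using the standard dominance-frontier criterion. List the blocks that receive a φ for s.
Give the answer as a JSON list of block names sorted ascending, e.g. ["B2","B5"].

Answer: ["B2", "B7", "B8", "B9"]

Working:
idom tree: B1←B0 B2←B0 B3←B2 B4←B3 B5←B2 B6←B4 B7←B2 B8←B2 B9←B0
Dom at joins:
  B2: preds {B0,B5,B7}: {B0} ∩ {B0,B2,B5} ∩ {B0,B2,B7} = {B0}; idom=B0
  B7: preds {B3,B5}: {B0,B2,B3} ∩ {B0,B2,B5} = {B0,B2}; idom=B2
  B8: preds {B4,B7}: {B0,B2,B3,B4} ∩ {B0,B2,B7} = {B0,B2}; idom=B2
  B9: preds {B0,B4,B6,B8}: {B0} ∩ {B0,B2,B3,B4} ∩ {B0,B2,B3,B4,B6} ∩ {B0,B2,B8} = {B0}; idom=B0

Frontier:
  B2←B0: walk · to B0
  B2←B5: walk B5→B2 to B0
  B2←B7: walk B7→B2 to B0
  B7←B3: walk B3 to B2
  B7←B5: walk B5 to B2
  B8←B4: walk B4→B3 to B2
  B8←B7: walk B7 to B2
  B9←B0: walk · to B0
  B9←B4: walk B4→B3→B2 to B0
  B9←B6: walk B6→B4→B3→B2 to B0
  B9←B8: walk B8→B2 to B0
  B0: DF=∅
  B1: DF=∅
  B2: DF={B2,B9}
  B3: DF={B7,B8,B9}
  B4: DF={B8,B9}
  B5: DF={B2,B7}
  B6: DF={B9}
  B7: DF={B2,B8}
  B8: DF={B9}
  B9: DF=∅

φ for s: defs {B0,B1,B2,B5,B7,B8}
  DF⁺ = {B2,B7,B8,B9}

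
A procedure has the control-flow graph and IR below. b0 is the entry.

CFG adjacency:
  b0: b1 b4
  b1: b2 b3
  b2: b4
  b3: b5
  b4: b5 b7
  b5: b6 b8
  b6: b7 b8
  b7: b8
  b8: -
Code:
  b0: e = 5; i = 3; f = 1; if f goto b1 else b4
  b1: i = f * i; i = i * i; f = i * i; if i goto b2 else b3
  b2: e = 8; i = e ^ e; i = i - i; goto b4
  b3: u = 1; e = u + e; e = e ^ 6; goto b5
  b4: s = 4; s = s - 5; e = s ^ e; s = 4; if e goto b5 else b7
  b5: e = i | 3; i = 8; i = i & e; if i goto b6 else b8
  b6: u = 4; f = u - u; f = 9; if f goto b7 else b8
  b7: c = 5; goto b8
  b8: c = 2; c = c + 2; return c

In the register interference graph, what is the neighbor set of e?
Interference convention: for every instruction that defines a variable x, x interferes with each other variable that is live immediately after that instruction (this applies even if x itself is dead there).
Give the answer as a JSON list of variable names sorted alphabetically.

def/use:
  b0: def={e,f,i} ue=∅
  b1: def={f,i} ue={f,i}
  b2: def={e,i} ue=∅
  b3: def={e,u} ue={e}
  b4: def={e,s} ue={e}
  b5: def={e,i} ue={i}
  b6: def={f,u} ue=∅
  b7: def={c} ue=∅
  b8: def={c} ue=∅

Backward fixpoint:
  b0 li=∅ lo={e,f,i}
  b1 li={e,f,i} lo={e,i}
  b2 li=∅ lo={e,i}
  b3 li={e,i} lo={i}
  b4 li={e,i} lo={i}
  b5 li={i} lo=∅
  b6 li=∅ lo=∅
  b7 li=∅ lo=∅
  b8 li=∅ lo=∅

Conflict graph:
  c: ∅
  e: {f,i,s,u}
  f: {e,i}
  i: {e,f,s,u}
  s: {e,i}
  u: {e,i}

N(e) = ["f", "i", "s", "u"]

Answer: ["f", "i", "s", "u"]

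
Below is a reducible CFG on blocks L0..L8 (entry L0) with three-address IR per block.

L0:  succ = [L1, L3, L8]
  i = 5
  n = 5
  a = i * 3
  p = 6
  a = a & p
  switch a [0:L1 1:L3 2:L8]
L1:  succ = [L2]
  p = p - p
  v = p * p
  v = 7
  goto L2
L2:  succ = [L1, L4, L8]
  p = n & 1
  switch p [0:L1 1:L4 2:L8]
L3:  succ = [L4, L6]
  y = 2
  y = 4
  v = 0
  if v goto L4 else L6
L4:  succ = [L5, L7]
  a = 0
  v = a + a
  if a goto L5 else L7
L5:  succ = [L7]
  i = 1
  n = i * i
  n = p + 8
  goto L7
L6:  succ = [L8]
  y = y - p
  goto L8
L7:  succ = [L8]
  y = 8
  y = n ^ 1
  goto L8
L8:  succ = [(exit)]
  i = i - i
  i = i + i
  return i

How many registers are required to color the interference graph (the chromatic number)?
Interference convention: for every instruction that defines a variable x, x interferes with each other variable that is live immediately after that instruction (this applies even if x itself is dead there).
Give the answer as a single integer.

Answer: 5

Working:
Block summaries:
  L0: {a,i,n,p} / ∅
  L1: {p,v} / {p}
  L2: {p} / {n}
  L3: {v,y} / ∅
  L4: {a,v} / ∅
  L5: {i,n} / {p}
  L6: {y} / {p,y}
  L7: {y} / {n}
  L8: {i} / {i}

Live sets:
  L0: in=∅ out={i,n,p}
  L1: in={i,n,p} out={i,n}
  L2: in={i,n} out={i,n,p}
  L3: in={i,n,p} out={i,n,p,y}
  L4: in={i,n,p} out={i,n,p}
  L5: in={p} out={i,n}
  L6: in={i,p,y} out={i}
  L7: in={i,n} out={i}
  L8: in={i} out=∅

Interfere edges:
  a↔{i,n,p,v}
  i↔{a,n,p,v,y}
  n↔{a,i,p,v,y}
  p↔{a,i,n,v,y}
  v↔{a,i,n,p,y}
  y↔{i,n,p,v}

Chromatic number:
  lower bound: {a,i,n,p,v} mutually conflict ⇒ χ ≥ 5
  assign a→r4 i→r0 n→r1 p→r2 v→r3 y→r4 — no edge inside a register ⇒ χ ≤ 5
  χ = 5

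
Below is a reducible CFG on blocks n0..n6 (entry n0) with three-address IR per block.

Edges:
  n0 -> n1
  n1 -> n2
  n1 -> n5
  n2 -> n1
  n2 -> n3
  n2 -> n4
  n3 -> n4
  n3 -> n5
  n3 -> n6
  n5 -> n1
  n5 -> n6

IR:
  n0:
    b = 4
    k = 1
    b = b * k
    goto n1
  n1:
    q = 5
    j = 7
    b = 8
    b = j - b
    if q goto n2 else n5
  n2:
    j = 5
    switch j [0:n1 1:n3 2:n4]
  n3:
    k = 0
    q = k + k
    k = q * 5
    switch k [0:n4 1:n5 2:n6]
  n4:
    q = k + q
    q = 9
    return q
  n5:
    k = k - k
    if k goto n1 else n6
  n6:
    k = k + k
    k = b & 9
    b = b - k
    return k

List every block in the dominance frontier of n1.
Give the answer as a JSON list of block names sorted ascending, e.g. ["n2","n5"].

Answer: ["n1"]

Analysis:
idom tree: n1←n0 n2←n1 n3←n2 n4←n2 n5←n1 n6←n1
Dom at joins:
  n1: preds {n0,n2,n5}: {n0} ∩ {n0,n1,n2} ∩ {n0,n1,n5} = {n0}; idom=n0
  n4: preds {n2,n3}: {n0,n1,n2} ∩ {n0,n1,n2,n3} = {n0,n1,n2}; idom=n2
  n5: preds {n1,n3}: {n0,n1} ∩ {n0,n1,n2,n3} = {n0,n1}; idom=n1
  n6: preds {n3,n5}: {n0,n1,n2,n3} ∩ {n0,n1,n5} = {n0,n1}; idom=n1

DF walk-up:
  join n1 pred n0: · stop@n0
  join n1 pred n2: n2→n1 stop@n0
  join n1 pred n5: n5→n1 stop@n0
  join n4 pred n2: · stop@n2
  join n4 pred n3: n3 stop@n2
  join n5 pred n1: · stop@n1
  join n5 pred n3: n3→n2 stop@n1
  join n6 pred n3: n3→n2 stop@n1
  join n6 pred n5: n5 stop@n1
  DF(n0)=∅
  DF(n1)={n1}
  DF(n2)={n1,n5,n6}
  DF(n3)={n4,n5,n6}
  DF(n4)=∅
  DF(n5)={n1,n6}
  DF(n6)=∅

DF(n1) = ["n1"]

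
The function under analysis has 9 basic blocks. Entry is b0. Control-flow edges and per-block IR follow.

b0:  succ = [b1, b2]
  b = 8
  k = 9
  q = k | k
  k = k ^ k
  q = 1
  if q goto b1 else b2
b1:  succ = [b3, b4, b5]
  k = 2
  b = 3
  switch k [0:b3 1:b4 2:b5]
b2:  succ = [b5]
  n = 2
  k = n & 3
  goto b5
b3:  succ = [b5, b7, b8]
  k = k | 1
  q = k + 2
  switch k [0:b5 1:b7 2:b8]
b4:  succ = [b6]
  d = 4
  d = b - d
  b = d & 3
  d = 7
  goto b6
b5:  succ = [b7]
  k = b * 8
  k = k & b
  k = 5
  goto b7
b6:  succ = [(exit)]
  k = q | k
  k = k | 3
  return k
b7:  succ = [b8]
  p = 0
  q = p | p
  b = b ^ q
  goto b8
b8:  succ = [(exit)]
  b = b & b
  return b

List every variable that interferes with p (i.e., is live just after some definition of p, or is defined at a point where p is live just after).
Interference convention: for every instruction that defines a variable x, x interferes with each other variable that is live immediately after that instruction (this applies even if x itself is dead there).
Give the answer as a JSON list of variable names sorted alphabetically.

Answer: ["b"]

Derivation:
Per-block:
  b0: {b,k,q} / ∅
  b1: {b,k} / ∅
  b2: {k,n} / ∅
  b3: {k,q} / {k}
  b4: {b,d} / {b}
  b5: {k} / {b}
  b6: {k} / {k,q}
  b7: {b,p,q} / {b}
  b8: {b} / {b}

Backward fixpoint:
  live b0: ∅→{b,q}
  live b1: {q}→{b,k,q}
  live b2: {b}→{b}
  live b3: {b,k}→{b}
  live b4: {b,k,q}→{k,q}
  live b5: {b}→{b}
  live b6: {k,q}→∅
  live b7: {b}→{b}
  live b8: {b}→∅

Interference:
  b — {d,k,n,p,q}
  d — {b,k,q}
  k — {b,d,q}
  n — {b}
  p — {b}
  q — {b,d,k}

N(p) = ["b"]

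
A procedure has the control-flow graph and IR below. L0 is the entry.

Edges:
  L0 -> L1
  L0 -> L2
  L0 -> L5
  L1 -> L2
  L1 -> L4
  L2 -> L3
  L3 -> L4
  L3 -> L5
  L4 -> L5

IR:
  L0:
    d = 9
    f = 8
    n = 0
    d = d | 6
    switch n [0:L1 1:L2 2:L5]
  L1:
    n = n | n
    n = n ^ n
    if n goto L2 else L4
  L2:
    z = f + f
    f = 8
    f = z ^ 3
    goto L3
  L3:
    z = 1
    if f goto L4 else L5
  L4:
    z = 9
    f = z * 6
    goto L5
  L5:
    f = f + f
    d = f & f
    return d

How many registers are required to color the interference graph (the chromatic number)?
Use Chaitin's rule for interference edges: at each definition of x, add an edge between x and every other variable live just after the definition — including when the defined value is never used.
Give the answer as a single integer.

Block summaries:
  L0: {d,f,n} / ∅
  L1: {n} / {n}
  L2: {f,z} / {f}
  L3: {z} / {f}
  L4: {f,z} / ∅
  L5: {d,f} / {f}

Live sets:
  live L0: ∅→{f,n}
  live L1: {f,n}→{f}
  live L2: {f}→{f}
  live L3: {f}→{f}
  live L4: ∅→{f}
  live L5: {f}→∅

Interfere edges:
  d: {f,n}
  f: {d,n,z}
  n: {d,f}
  z: {f}

Registers:
  lower bound: {d,f,n} mutually conflict ⇒ χ ≥ 3
  3-colouring: c0={f}  c1={d,z}  c2={n}
  χ = 3

Answer: 3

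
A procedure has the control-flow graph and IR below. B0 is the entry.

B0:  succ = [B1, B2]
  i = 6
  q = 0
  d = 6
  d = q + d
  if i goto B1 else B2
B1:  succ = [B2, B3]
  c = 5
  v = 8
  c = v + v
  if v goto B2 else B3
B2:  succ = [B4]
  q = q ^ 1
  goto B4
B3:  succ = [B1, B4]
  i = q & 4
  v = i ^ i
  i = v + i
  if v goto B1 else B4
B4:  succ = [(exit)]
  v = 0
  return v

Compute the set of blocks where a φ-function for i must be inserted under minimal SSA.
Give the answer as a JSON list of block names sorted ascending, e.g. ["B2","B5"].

idom tree: B1←B0 B2←B0 B3←B1 B4←B0
Join-block Dom:
  B1: preds {B0,B3}: {B0} ∩ {B0,B1,B3} = {B0}; idom=B0
  B2: preds {B0,B1}: {B0} ∩ {B0,B1} = {B0}; idom=B0
  B4: preds {B2,B3}: {B0,B2} ∩ {B0,B1,B3} = {B0}; idom=B0

DF derivation:
  join B1 pred B0: · stop@B0
  join B1 pred B3: B3→B1 stop@B0
  join B2 pred B0: · stop@B0
  join B2 pred B1: B1 stop@B0
  join B4 pred B2: B2 stop@B0
  join B4 pred B3: B3→B1 stop@B0
  DF(B0)=∅
  DF(B1)={B1,B2,B4}
  DF(B2)={B4}
  DF(B3)={B1,B4}
  DF(B4)=∅

φ for i: defs {B0,B3}
  DF⁺ = {B1,B2,B4}

Answer: ["B1", "B2", "B4"]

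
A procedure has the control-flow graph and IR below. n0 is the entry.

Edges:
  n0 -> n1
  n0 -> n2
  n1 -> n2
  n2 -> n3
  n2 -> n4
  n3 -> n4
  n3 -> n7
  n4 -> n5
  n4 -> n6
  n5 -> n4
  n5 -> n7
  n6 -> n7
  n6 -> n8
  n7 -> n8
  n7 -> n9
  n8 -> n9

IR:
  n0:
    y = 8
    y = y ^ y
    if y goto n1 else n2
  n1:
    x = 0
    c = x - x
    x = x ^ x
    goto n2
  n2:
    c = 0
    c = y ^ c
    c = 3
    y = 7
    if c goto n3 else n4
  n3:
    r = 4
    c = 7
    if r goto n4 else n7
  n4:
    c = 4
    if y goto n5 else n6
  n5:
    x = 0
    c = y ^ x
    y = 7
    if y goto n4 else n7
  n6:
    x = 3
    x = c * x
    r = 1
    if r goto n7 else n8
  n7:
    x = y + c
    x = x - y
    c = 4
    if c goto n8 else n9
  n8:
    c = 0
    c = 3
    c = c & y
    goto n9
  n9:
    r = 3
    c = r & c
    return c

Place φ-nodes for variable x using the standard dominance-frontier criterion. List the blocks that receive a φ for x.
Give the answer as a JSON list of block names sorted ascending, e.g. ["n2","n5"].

idom tree: n1←n0 n2←n0 n3←n2 n4←n2 n5←n4 n6←n4 n7←n2 n8←n2 n9←n2
Join-block Dom:
  n2: preds {n0,n1}: {n0} ∩ {n0,n1} = {n0}; idom=n0
  n4: preds {n2,n3,n5}: {n0,n2} ∩ {n0,n2,n3} ∩ {n0,n2,n4,n5} = {n0,n2}; idom=n2
  n7: preds {n3,n5,n6}: {n0,n2,n3} ∩ {n0,n2,n4,n5} ∩ {n0,n2,n4,n6} = {n0,n2}; idom=n2
  n8: preds {n6,n7}: {n0,n2,n4,n6} ∩ {n0,n2,n7} = {n0,n2}; idom=n2
  n9: preds {n7,n8}: {n0,n2,n7} ∩ {n0,n2,n8} = {n0,n2}; idom=n2

DF walk-up:
  n2←n0: walk · to n0
  n2←n1: walk n1 to n0
  n4←n2: walk · to n2
  n4←n3: walk n3 to n2
  n4←n5: walk n5→n4 to n2
  n7←n3: walk n3 to n2
  n7←n5: walk n5→n4 to n2
  n7←n6: walk n6→n4 to n2
  n8←n6: walk n6→n4 to n2
  n8←n7: walk n7 to n2
  n9←n7: walk n7 to n2
  n9←n8: walk n8 to n2
  n0 → ∅
  n1 → {n2}
  n2 → ∅
  n3 → {n4,n7}
  n4 → {n4,n7,n8}
  n5 → {n4,n7}
  n6 → {n7,n8}
  n7 → {n8,n9}
  n8 → {n9}
  n9 → ∅

φ for x: defs {n1,n5,n6,n7}
  DF⁺ = {n2,n4,n7,n8,n9}

Answer: ["n2", "n4", "n7", "n8", "n9"]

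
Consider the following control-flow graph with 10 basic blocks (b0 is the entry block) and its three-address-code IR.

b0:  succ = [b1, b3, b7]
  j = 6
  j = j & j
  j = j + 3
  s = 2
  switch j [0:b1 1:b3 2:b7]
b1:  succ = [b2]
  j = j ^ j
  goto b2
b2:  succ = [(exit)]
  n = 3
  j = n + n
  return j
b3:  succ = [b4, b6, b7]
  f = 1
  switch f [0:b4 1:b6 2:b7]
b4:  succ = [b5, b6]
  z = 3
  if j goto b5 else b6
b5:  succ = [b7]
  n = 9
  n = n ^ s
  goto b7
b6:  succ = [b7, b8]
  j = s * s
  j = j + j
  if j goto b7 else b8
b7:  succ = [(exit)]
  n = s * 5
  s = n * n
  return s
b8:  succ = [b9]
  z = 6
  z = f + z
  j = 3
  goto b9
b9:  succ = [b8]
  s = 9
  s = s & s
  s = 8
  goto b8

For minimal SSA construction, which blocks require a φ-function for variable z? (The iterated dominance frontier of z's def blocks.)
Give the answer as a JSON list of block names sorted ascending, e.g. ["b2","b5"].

idom tree: b1←b0 b2←b1 b3←b0 b4←b3 b5←b4 b6←b3 b7←b0 b8←b6 b9←b8
Dom at joins:
  b6: preds {b3,b4}: {b0,b3} ∩ {b0,b3,b4} = {b0,b3}; idom=b3
  b7: preds {b0,b3,b5,b6}: {b0} ∩ {b0,b3} ∩ {b0,b3,b4,b5} ∩ {b0,b3,b6} = {b0}; idom=b0
  b8: preds {b6,b9}: {b0,b3,b6} ∩ {b0,b3,b6,b8,b9} = {b0,b3,b6}; idom=b6

DF derivation:
  b6←b3: walk · to b3
  b6←b4: walk b4 to b3
  b7←b0: walk · to b0
  b7←b3: walk b3 to b0
  b7←b5: walk b5→b4→b3 to b0
  b7←b6: walk b6→b3 to b0
  b8←b6: walk · to b6
  b8←b9: walk b9→b8 to b6
  b0: DF=∅
  b1: DF=∅
  b2: DF=∅
  b3: DF={b7}
  b4: DF={b6,b7}
  b5: DF={b7}
  b6: DF={b7}
  b7: DF=∅
  b8: DF={b8}
  b9: DF={b8}

φ for z: defs {b4,b8}
  DF⁺ = {b6,b7,b8}

Answer: ["b6", "b7", "b8"]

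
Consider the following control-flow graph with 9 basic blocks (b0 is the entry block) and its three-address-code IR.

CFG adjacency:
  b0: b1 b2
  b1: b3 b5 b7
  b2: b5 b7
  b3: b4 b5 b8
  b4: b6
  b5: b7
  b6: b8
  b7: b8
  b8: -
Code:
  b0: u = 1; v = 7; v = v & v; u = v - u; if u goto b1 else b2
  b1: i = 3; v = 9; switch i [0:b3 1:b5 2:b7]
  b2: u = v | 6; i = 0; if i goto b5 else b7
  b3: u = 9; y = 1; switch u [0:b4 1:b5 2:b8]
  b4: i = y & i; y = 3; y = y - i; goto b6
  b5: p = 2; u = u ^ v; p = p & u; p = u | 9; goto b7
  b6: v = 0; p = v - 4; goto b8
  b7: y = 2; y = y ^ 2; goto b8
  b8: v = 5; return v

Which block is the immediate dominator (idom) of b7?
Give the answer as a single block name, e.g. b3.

Answer: b0

Working:
idom tree: b1←b0 b2←b0 b3←b1 b4←b3 b5←b0 b6←b4 b7←b0 b8←b0
Dom at joins:
  b5: preds {b1,b2,b3}: {b0,b1} ∩ {b0,b2} ∩ {b0,b1,b3} = {b0}; idom=b0
  b7: preds {b1,b2,b5}: {b0,b1} ∩ {b0,b2} ∩ {b0,b5} = {b0}; idom=b0
  b8: preds {b3,b6,b7}: {b0,b1,b3} ∩ {b0,b1,b3,b4,b6} ∩ {b0,b7} = {b0}; idom=b0

idom(b7) = b0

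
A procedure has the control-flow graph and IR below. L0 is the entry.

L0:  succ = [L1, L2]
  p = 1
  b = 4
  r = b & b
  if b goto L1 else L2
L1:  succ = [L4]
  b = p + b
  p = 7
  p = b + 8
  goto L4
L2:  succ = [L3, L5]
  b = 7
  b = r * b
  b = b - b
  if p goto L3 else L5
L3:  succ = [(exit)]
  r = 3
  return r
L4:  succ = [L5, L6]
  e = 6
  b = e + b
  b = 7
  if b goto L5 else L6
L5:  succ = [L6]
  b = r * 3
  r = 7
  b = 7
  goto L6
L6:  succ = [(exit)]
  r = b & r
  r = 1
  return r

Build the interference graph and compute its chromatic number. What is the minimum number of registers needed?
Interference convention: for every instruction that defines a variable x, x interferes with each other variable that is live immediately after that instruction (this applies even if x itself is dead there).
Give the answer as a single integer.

def/use:
  L0: def={b,p,r} ue=∅
  L1: def={b,p} ue={b,p}
  L2: def={b} ue={p,r}
  L3: def={r} ue=∅
  L4: def={b,e} ue={b}
  L5: def={b,r} ue={r}
  L6: def={r} ue={b,r}

Backward fixpoint:
  L0 li=∅ lo={b,p,r}
  L1 li={b,p,r} lo={b,r}
  L2 li={p,r} lo={r}
  L3 li=∅ lo=∅
  L4 li={b,r} lo={b,r}
  L5 li={r} lo={b,r}
  L6 li={b,r} lo=∅

Interference:
  b↔{e,p,r}
  e↔{b,r}
  p↔{b,r}
  r↔{b,e,p}

Registers:
  clique {b,e,r} ⇒ need ≥ 3
  3-colouring: R0={b}  R1={r}  R2={e,p}
  χ = 3

Answer: 3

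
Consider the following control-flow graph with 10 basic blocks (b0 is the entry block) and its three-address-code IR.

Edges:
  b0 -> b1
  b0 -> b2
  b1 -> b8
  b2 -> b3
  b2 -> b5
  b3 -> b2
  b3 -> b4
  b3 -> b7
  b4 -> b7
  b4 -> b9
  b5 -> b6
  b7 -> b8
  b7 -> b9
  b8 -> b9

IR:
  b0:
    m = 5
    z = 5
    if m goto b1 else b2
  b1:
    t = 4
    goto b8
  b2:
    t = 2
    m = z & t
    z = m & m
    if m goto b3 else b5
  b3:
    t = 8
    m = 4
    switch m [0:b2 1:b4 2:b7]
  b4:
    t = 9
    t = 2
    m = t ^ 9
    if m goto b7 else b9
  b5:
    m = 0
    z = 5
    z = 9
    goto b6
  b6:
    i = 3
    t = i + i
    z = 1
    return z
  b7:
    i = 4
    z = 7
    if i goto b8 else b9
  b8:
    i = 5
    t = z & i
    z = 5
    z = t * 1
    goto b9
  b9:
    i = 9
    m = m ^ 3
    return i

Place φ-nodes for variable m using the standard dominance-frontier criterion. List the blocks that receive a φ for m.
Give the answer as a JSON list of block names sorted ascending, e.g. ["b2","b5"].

Answer: ["b2", "b7", "b8", "b9"]

Working:
idom tree: b1←b0 b2←b0 b3←b2 b4←b3 b5←b2 b6←b5 b7←b3 b8←b0 b9←b0
Dom at joins:
  b2: preds {b0,b3}: {b0} ∩ {b0,b2,b3} = {b0}; idom=b0
  b7: preds {b3,b4}: {b0,b2,b3} ∩ {b0,b2,b3,b4} = {b0,b2,b3}; idom=b3
  b8: preds {b1,b7}: {b0,b1} ∩ {b0,b2,b3,b7} = {b0}; idom=b0
  b9: preds {b4,b7,b8}: {b0,b2,b3,b4} ∩ {b0,b2,b3,b7} ∩ {b0,b8} = {b0}; idom=b0

DF walk-up:
  join b2 pred b0: · stop@b0
  join b2 pred b3: b3→b2 stop@b0
  join b7 pred b3: · stop@b3
  join b7 pred b4: b4 stop@b3
  join b8 pred b1: b1 stop@b0
  join b8 pred b7: b7→b3→b2 stop@b0
  join b9 pred b4: b4→b3→b2 stop@b0
  join b9 pred b7: b7→b3→b2 stop@b0
  join b9 pred b8: b8 stop@b0
  b0 → ∅
  b1 → {b8}
  b2 → {b2,b8,b9}
  b3 → {b2,b8,b9}
  b4 → {b7,b9}
  b5 → ∅
  b6 → ∅
  b7 → {b8,b9}
  b8 → {b9}
  b9 → ∅

φ for m: defs {b0,b2,b3,b4,b5,b9}
  DF⁺ = {b2,b7,b8,b9}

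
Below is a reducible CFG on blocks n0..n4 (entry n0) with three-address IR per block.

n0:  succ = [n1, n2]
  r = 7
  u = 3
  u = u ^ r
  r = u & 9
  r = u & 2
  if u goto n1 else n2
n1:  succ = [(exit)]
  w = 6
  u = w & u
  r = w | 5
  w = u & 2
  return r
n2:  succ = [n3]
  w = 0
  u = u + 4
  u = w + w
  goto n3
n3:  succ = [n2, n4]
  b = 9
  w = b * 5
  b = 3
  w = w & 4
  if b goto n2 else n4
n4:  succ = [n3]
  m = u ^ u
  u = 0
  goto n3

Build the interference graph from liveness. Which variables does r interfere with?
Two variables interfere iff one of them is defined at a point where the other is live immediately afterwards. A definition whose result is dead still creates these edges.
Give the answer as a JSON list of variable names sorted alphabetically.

Block summaries:
  n0: {r,u} / ∅
  n1: {r,u,w} / {u}
  n2: {u,w} / {u}
  n3: {b,w} / ∅
  n4: {m,u} / {u}

Liveness:
  n0: in=∅ out={u}
  n1: in={u} out=∅
  n2: in={u} out={u}
  n3: in={u} out={u}
  n4: in={u} out={u}

Interference:
  b — {u,w}
  m — ∅
  r — {u,w}
  u — {b,r,w}
  w — {b,r,u}

N(r) = ["u", "w"]

Answer: ["u", "w"]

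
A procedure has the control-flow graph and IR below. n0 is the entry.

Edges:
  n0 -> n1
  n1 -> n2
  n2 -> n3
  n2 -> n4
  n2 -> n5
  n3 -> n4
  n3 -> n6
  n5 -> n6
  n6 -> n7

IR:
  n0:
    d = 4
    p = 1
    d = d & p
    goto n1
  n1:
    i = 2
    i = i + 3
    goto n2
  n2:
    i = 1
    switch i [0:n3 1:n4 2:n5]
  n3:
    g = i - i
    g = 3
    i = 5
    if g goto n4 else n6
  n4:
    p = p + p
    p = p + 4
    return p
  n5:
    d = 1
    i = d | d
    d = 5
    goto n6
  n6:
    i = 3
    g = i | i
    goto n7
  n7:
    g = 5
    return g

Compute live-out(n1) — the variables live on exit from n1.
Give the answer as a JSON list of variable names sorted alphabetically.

Answer: ["p"]

Working:
Per-block:
  n0 def {d,p} use ∅
  n1 def {i} use ∅
  n2 def {i} use ∅
  n3 def {g,i} use {i}
  n4 def {p} use {p}
  n5 def {d,i} use ∅
  n6 def {g,i} use ∅
  n7 def {g} use ∅

Backward fixpoint:
  n0: in=∅ out={p}
  n1: in={p} out={p}
  n2: in={p} out={i,p}
  n3: in={i,p} out={p}
  n4: in={p} out=∅
  n5: in=∅ out=∅
  n6: in=∅ out=∅
  n7: in=∅ out=∅

live-out(n1) = ["p"]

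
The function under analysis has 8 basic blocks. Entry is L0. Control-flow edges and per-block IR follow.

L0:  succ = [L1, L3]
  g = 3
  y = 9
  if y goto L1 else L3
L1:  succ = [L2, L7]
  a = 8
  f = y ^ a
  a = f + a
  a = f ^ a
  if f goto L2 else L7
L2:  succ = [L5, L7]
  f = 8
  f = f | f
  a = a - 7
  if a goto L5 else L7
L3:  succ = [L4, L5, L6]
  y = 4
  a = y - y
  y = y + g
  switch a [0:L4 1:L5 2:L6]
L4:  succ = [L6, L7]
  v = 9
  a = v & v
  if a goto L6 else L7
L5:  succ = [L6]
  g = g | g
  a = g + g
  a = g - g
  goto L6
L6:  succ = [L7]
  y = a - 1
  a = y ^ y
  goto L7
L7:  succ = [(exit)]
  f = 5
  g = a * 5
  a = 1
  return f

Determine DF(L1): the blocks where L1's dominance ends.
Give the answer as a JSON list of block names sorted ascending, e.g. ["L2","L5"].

Answer: ["L5", "L7"]

Working:
idom tree: L1←L0 L2←L1 L3←L0 L4←L3 L5←L0 L6←L0 L7←L0
Dom∩ at merges:
  L5: preds {L2,L3}: {L0,L1,L2} ∩ {L0,L3} = {L0}; idom=L0
  L6: preds {L3,L4,L5}: {L0,L3} ∩ {L0,L3,L4} ∩ {L0,L5} = {L0}; idom=L0
  L7: preds {L1,L2,L4,L6}: {L0,L1} ∩ {L0,L1,L2} ∩ {L0,L3,L4} ∩ {L0,L6} = {L0}; idom=L0

Frontier:
  join L5 pred L2: L2→L1 stop@L0
  join L5 pred L3: L3 stop@L0
  join L6 pred L3: L3 stop@L0
  join L6 pred L4: L4→L3 stop@L0
  join L6 pred L5: L5 stop@L0
  join L7 pred L1: L1 stop@L0
  join L7 pred L2: L2→L1 stop@L0
  join L7 pred L4: L4→L3 stop@L0
  join L7 pred L6: L6 stop@L0
  DF(L0)=∅
  DF(L1)={L5,L7}
  DF(L2)={L5,L7}
  DF(L3)={L5,L6,L7}
  DF(L4)={L6,L7}
  DF(L5)={L6}
  DF(L6)={L7}
  DF(L7)=∅

DF(L1) = ["L5", "L7"]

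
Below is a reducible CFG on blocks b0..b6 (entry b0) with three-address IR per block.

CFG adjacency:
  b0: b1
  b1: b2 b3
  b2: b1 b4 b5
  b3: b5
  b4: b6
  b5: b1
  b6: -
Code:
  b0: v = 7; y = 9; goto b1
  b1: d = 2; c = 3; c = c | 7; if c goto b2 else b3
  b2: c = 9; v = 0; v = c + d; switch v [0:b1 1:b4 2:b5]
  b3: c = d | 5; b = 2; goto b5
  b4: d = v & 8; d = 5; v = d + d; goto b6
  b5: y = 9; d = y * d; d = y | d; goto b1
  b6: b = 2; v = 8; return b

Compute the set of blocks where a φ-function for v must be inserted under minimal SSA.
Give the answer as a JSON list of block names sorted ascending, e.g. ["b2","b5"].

idom tree: b1←b0 b2←b1 b3←b1 b4←b2 b5←b1 b6←b4
Dom∩ at merges:
  b1: preds {b0,b2,b5}: {b0} ∩ {b0,b1,b2} ∩ {b0,b1,b5} = {b0}; idom=b0
  b5: preds {b2,b3}: {b0,b1,b2} ∩ {b0,b1,b3} = {b0,b1}; idom=b1

DF walk-up:
  join b1 pred b0: · stop@b0
  join b1 pred b2: b2→b1 stop@b0
  join b1 pred b5: b5→b1 stop@b0
  join b5 pred b2: b2 stop@b1
  join b5 pred b3: b3 stop@b1
  b0 → ∅
  b1 → {b1}
  b2 → {b1,b5}
  b3 → {b5}
  b4 → ∅
  b5 → {b1}
  b6 → ∅

φ for v: defs {b0,b2,b4,b6}
  DF⁺ = {b1,b5}

Answer: ["b1", "b5"]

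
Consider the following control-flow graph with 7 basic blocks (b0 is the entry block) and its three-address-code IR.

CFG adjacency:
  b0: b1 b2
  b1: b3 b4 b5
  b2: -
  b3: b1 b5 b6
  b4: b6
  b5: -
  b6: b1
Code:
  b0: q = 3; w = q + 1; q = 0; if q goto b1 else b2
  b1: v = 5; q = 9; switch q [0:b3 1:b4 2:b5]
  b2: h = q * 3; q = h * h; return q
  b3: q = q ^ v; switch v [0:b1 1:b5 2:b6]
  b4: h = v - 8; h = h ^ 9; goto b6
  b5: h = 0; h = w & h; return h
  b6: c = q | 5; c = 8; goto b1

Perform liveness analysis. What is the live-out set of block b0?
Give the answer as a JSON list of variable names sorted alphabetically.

Answer: ["q", "w"]

Derivation:
Per-block:
  b0: def={q,w} ue=∅
  b1: def={q,v} ue=∅
  b2: def={h,q} ue={q}
  b3: def={q} ue={q,v}
  b4: def={h} ue={v}
  b5: def={h} ue={w}
  b6: def={c} ue={q}

Liveness:
  live b0: ∅→{q,w}
  live b1: {w}→{q,v,w}
  live b2: {q}→∅
  live b3: {q,v,w}→{q,w}
  live b4: {q,v,w}→{q,w}
  live b5: {w}→∅
  live b6: {q,w}→{w}

live-out(b0) = ["q", "w"]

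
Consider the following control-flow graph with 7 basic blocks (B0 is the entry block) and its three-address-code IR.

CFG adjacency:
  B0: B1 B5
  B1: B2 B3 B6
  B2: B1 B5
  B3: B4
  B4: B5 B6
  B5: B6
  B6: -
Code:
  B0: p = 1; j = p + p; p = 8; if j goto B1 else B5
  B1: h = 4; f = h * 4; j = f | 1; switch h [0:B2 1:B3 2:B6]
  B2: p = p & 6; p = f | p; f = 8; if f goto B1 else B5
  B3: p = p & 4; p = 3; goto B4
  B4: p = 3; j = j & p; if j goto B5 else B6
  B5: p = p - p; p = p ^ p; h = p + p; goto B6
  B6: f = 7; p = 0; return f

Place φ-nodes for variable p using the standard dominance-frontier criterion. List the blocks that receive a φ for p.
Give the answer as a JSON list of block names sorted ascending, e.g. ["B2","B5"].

Answer: ["B1", "B5", "B6"]

Derivation:
idom tree: B1←B0 B2←B1 B3←B1 B4←B3 B5←B0 B6←B0
Dom at joins:
  B1: preds {B0,B2}: {B0} ∩ {B0,B1,B2} = {B0}; idom=B0
  B5: preds {B0,B2,B4}: {B0} ∩ {B0,B1,B2} ∩ {B0,B1,B3,B4} = {B0}; idom=B0
  B6: preds {B1,B4,B5}: {B0,B1} ∩ {B0,B1,B3,B4} ∩ {B0,B5} = {B0}; idom=B0

Frontier:
  B1←B0: walk · to B0
  B1←B2: walk B2→B1 to B0
  B5←B0: walk · to B0
  B5←B2: walk B2→B1 to B0
  B5←B4: walk B4→B3→B1 to B0
  B6←B1: walk B1 to B0
  B6←B4: walk B4→B3→B1 to B0
  B6←B5: walk B5 to B0
  B0 → ∅
  B1 → {B1,B5,B6}
  B2 → {B1,B5}
  B3 → {B5,B6}
  B4 → {B5,B6}
  B5 → {B6}
  B6 → ∅

φ for p: defs {B0,B2,B3,B4,B5,B6}
  DF⁺ = {B1,B5,B6}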